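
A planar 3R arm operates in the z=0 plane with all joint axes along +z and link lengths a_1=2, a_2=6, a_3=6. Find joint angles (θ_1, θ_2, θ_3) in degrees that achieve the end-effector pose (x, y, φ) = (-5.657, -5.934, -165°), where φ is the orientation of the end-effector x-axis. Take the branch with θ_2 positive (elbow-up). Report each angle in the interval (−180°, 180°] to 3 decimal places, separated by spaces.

134.984 150.011 -89.995

wrist centre = target − a_3·(cos φ, sin φ) = (0.1386, -4.3811)
cos θ_2 = (19.2131−2²−6²)/(2·2·6) = -0.8661; θ_2 = 150.0109° (elbow-up)
β = atan2(-4.3811,0.1386) = -88.1886°; ψ = atan2(2.9990,-3.1967) = 136.8277°
θ_1 = β − ψ = -225.0163°
θ_3 = φ − θ_1 − θ_2 = -89.9946° (wrapped to (-180°,180°])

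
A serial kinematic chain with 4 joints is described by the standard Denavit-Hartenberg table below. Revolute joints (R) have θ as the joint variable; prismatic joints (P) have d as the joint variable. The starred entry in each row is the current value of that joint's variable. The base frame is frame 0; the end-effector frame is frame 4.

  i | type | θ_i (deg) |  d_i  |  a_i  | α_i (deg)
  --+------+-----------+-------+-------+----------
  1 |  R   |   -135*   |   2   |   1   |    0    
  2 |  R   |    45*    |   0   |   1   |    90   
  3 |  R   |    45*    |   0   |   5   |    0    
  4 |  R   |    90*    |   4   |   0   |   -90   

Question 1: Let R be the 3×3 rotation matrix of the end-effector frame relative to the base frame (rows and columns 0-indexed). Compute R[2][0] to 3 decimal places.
0.707

End-effector x-axis (col 0 of R) = (0.0000,0.7071,0.7071)
R[2][0] = 0.7071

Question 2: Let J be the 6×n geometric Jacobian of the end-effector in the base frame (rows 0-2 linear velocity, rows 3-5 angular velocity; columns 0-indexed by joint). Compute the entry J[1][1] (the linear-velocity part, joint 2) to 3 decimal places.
-4.000

axis z_1 = (0.0000,0.0000,1.0000); lever o_n−o_1 = (-4.0000,-4.5355,3.5355)
cross product → J_v[:, 1] = (4.5355,-4.0000,0.0000)
J_ω[:, 1] = z_1
entry J[1][1] = -4.0000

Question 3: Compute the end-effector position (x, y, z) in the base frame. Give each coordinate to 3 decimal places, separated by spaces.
after link 1: o_1 = (-0.7071, -0.7071, 2.0000)
after link 2: o_2 = (-0.7071, -1.7071, 2.0000)
after link 3: o_3 = (-0.7071, -5.2426, 5.5355)
after link 4: o_4 = (-4.7071, -5.2426, 5.5355)

-4.707 -5.243 5.536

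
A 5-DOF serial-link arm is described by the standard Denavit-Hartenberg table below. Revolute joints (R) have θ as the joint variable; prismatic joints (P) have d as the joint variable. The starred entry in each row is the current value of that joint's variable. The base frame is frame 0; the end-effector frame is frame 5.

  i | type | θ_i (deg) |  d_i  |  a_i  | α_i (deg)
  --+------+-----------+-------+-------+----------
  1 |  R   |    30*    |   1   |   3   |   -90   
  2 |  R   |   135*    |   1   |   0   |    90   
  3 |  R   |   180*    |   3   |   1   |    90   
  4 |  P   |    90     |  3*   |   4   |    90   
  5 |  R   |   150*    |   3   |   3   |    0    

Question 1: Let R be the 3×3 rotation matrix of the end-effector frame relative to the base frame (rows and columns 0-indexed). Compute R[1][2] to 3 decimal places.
0.354

End-effector z-axis (col 2 of R) = (0.6124,0.3536,0.7071)
R[1][2] = 0.3536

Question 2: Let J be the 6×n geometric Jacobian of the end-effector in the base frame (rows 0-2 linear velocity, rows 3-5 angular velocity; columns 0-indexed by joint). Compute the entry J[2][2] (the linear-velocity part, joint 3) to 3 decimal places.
3.182

axis z_2 = (0.6124,0.3536,-0.7071); lever o_n−o_2 = (2.8951,6.8676,-0.2842)
cross product → J_v[:, 2] = (4.7557,-1.8731,3.1820)
J_ω[:, 2] = z_2
entry J[2][2] = 3.1820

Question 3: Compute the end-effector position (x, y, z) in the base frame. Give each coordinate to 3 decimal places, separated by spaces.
4.993 9.234 0.716

after link 1: o_1 = (2.5981, 1.5000, 1.0000)
after link 2: o_2 = (2.0981, 2.3660, 1.0000)
after link 3: o_3 = (4.5476, 3.7802, -0.4142)
after link 4: o_4 = (5.4971, 7.7925, -3.2426)
after link 5: o_5 = (4.9932, 9.2337, 0.7158)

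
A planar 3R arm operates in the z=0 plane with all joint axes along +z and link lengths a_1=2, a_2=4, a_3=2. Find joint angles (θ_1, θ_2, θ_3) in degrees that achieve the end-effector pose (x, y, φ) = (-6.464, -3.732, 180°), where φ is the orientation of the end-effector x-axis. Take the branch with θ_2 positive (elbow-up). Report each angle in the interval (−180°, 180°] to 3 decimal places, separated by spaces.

wrist centre = target − a_3·(cos φ, sin φ) = (-4.4640, -3.7320)
cos θ_2 = (33.8551−2²−4²)/(2·2·4) = 0.8659; θ_2 = 30.0092° (elbow-up)
β = atan2(-3.7320,-4.4640) = -140.1037°; ψ = atan2(2.0006,5.4638) = 20.1101°
θ_1 = β − ψ = -160.2138°
θ_3 = φ − θ_1 − θ_2 = -49.7954° (wrapped to (-180°,180°])

-160.214 30.009 -49.795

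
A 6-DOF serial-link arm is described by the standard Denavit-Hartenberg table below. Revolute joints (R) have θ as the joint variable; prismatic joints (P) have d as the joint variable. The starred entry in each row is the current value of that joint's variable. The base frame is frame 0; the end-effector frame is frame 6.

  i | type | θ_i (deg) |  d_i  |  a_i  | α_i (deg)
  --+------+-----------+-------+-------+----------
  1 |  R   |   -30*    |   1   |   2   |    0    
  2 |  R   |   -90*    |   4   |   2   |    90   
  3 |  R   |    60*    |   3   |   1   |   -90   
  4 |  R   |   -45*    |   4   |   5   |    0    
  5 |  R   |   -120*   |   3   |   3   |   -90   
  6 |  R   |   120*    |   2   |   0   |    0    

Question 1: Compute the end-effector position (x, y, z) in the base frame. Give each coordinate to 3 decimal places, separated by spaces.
after link 1: o_1 = (1.7321, -1.0000, 1.0000)
after link 2: o_2 = (0.7321, -2.7321, 5.0000)
after link 3: o_3 = (-2.1160, -1.6651, 5.8660)
after link 4: o_4 = (-4.3297, 1.5718, 10.9279)
after link 5: o_5 = (-2.9787, 5.4648, 9.9183)
after link 6: o_6 = (-4.7811, 6.2066, 10.3666)

-4.781 6.207 10.367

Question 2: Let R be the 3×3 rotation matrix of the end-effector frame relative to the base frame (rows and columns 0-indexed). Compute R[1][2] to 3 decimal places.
End-effector z-axis (col 2 of R) = (-0.9012,0.3709,0.2241)
R[1][2] = 0.3709

0.371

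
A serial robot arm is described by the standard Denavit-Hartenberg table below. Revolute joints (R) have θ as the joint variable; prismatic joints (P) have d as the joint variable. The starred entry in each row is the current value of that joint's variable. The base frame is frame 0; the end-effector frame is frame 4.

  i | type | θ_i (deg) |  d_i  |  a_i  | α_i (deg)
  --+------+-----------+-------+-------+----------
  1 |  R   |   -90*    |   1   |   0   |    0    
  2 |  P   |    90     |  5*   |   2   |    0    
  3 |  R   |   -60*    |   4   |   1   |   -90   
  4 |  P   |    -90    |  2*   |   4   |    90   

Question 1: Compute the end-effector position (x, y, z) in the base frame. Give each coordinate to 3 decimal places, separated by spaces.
4.232 0.134 14.000

after link 1: o_1 = (0.0000, 0.0000, 1.0000)
after link 2: o_2 = (2.0000, 0.0000, 6.0000)
after link 3: o_3 = (2.5000, -0.8660, 10.0000)
after link 4: o_4 = (4.2321, 0.1340, 14.0000)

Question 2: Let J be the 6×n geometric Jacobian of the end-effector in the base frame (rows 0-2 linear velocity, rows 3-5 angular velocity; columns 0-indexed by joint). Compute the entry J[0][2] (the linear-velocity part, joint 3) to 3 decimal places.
axis z_2 = (0.0000,0.0000,1.0000); lever o_n−o_2 = (2.2321,0.1340,8.0000)
cross product → J_v[:, 2] = (-0.1340,2.2321,0.0000)
J_ω[:, 2] = z_2
entry J[0][2] = -0.1340

-0.134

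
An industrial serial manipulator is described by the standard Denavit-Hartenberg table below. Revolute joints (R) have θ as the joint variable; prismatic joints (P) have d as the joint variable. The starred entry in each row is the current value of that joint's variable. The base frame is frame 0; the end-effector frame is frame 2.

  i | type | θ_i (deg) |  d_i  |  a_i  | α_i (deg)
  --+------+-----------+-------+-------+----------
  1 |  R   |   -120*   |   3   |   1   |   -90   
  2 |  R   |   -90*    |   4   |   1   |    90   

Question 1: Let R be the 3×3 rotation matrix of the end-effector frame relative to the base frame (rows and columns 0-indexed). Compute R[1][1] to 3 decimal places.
End-effector y-axis (col 1 of R) = (0.8660,-0.5000,0.0000)
R[1][1] = -0.5000

-0.500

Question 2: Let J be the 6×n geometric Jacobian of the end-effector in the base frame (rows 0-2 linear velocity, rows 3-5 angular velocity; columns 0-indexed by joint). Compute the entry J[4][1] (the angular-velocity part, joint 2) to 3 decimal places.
-0.500

axis z_1 = (0.8660,-0.5000,0.0000); lever o_n−o_1 = (3.4641,-2.0000,1.0000)
cross product → J_v[:, 1] = (-0.5000,-0.8660,-0.0000)
J_ω[:, 1] = z_1
entry J[4][1] = -0.5000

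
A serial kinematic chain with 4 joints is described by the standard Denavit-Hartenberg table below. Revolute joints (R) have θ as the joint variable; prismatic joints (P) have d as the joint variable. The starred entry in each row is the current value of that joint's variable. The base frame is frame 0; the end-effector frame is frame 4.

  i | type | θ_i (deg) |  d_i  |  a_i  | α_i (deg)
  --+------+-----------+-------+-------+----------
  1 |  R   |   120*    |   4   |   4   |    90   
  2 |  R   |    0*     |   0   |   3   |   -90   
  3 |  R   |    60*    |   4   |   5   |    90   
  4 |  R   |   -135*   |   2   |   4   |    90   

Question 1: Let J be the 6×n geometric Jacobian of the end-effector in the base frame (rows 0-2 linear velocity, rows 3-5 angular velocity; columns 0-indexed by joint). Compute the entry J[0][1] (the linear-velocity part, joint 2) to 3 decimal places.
axis z_1 = (0.8660,0.5000,0.0000); lever o_n−o_1 = (-3.6716,4.5981,1.1716)
cross product → J_v[:, 1] = (0.5858,-1.0146,5.8178)
J_ω[:, 1] = z_1
entry J[0][1] = 0.5858

0.586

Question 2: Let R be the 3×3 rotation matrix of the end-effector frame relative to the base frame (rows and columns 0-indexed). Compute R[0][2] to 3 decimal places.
0.707

End-effector z-axis (col 2 of R) = (0.7071,-0.0000,0.7071)
R[0][2] = 0.7071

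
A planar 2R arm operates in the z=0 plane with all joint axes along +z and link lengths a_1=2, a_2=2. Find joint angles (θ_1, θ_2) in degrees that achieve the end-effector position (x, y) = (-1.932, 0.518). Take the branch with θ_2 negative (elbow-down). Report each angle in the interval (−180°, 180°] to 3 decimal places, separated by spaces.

-135.013 -119.992

cos θ_2 = (4.0009−2²−2²)/(2·2·2) = -0.4999; θ_2 = -119.9922° (elbow-down)
β = atan2(0.5180,-1.9320) = 164.9911°; ψ = atan2(-1.7322,1.0002) = -59.9961°
θ_1 = β − ψ = 224.9872°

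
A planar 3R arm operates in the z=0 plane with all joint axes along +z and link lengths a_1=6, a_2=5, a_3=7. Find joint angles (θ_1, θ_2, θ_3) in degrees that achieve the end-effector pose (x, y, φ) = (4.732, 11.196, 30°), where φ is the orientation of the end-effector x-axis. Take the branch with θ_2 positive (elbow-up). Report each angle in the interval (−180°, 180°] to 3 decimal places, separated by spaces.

60.000 90.002 -120.002

wrist centre = target − a_3·(cos φ, sin φ) = (-1.3302, 7.6960)
cos θ_2 = (60.9978−6²−5²)/(2·6·5) = -0.0000; θ_2 = 90.0021° (elbow-up)
β = atan2(7.6960,-1.3302) = 99.8061°; ψ = atan2(5.0000,5.9998) = 39.8064°
θ_1 = β − ψ = 59.9997°
θ_3 = φ − θ_1 − θ_2 = -120.0018° (wrapped to (-180°,180°])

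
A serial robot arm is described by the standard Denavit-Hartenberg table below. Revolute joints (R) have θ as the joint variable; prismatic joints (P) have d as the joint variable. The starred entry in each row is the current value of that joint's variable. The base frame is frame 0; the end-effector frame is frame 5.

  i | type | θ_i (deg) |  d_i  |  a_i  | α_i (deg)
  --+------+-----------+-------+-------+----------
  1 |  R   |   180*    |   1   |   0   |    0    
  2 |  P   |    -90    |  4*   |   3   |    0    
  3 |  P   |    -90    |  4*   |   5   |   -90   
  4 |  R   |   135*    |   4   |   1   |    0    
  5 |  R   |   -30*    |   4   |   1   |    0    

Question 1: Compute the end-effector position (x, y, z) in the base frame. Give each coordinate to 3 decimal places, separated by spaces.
after link 1: o_1 = (0.0000, 0.0000, 1.0000)
after link 2: o_2 = (0.0000, 3.0000, 5.0000)
after link 3: o_3 = (5.0000, 3.0000, 9.0000)
after link 4: o_4 = (4.2929, 7.0000, 8.2929)
after link 5: o_5 = (4.0341, 11.0000, 7.3270)

4.034 11.000 7.327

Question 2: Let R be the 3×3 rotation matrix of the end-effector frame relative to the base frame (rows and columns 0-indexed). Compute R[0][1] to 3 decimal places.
-0.966

End-effector y-axis (col 1 of R) = (-0.9659,-0.0000,0.2588)
R[0][1] = -0.9659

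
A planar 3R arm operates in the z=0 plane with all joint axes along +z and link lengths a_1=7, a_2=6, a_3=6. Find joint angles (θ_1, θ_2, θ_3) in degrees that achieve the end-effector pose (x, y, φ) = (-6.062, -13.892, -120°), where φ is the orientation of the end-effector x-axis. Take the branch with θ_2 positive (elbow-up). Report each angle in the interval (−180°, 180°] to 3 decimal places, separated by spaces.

-150.001 90.004 -60.003

wrist centre = target − a_3·(cos φ, sin φ) = (-3.0620, -8.6958)
cos θ_2 = (84.9936−7²−6²)/(2·7·6) = -0.0001; θ_2 = 90.0044° (elbow-up)
β = atan2(-8.6958,-3.0620) = -109.3983°; ψ = atan2(6.0000,6.9995) = 40.6031°
θ_1 = β − ψ = -150.0014°
θ_3 = φ − θ_1 − θ_2 = -60.0029° (wrapped to (-180°,180°])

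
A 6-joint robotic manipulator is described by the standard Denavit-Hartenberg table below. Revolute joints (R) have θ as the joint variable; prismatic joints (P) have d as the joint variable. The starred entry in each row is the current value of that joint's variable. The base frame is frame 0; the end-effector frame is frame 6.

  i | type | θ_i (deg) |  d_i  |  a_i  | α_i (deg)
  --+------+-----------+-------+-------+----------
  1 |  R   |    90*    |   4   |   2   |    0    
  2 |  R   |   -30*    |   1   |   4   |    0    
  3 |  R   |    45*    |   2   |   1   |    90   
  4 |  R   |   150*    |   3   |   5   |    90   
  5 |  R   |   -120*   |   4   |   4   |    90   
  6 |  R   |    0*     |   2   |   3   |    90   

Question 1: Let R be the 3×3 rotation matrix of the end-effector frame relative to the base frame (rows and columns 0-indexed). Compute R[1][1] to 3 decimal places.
End-effector y-axis (col 1 of R) = (0.2888,0.8539,-0.4330)
R[1][1] = 0.8539

0.854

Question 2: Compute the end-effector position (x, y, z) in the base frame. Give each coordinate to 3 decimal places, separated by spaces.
after link 1: o_1 = (0.0000, 2.0000, 4.0000)
after link 2: o_2 = (2.0000, 5.4641, 5.0000)
after link 3: o_3 = (1.7412, 6.4300, 7.0000)
after link 4: o_4 = (5.7597, 3.0239, 9.5000)
after link 5: o_5 = (1.4477, 5.7322, 11.9641)
after link 6: o_6 = (-0.8204, 8.0223, 10.3481)

-0.820 8.022 10.348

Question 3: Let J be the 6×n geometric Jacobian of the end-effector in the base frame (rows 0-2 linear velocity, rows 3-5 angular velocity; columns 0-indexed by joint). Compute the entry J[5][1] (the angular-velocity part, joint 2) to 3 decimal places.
axis z_1 = (0.0000,0.0000,1.0000); lever o_n−o_1 = (-0.8204,6.0223,6.3481)
cross product → J_v[:, 1] = (-6.0223,-0.8204,0.0000)
J_ω[:, 1] = z_1
entry J[5][1] = 1.0000

1.000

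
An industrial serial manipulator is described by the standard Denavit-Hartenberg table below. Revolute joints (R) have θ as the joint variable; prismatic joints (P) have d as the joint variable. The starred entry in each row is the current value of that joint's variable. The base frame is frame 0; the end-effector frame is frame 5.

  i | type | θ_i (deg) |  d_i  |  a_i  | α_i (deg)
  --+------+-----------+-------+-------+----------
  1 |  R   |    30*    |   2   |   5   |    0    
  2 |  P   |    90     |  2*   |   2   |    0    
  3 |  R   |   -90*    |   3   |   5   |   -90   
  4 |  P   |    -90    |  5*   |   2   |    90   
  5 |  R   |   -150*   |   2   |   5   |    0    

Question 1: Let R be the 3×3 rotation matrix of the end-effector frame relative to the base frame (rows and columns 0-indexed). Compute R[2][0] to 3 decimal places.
End-effector x-axis (col 0 of R) = (0.2500,-0.4330,-0.8660)
R[2][0] = -0.8660

-0.866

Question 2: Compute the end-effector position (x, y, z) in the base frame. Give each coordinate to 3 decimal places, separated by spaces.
4.678 7.897 4.670

after link 1: o_1 = (4.3301, 2.5000, 2.0000)
after link 2: o_2 = (3.3301, 4.2321, 4.0000)
after link 3: o_3 = (7.6603, 6.7321, 7.0000)
after link 4: o_4 = (5.1603, 11.0622, 9.0000)
after link 5: o_5 = (4.6782, 7.8971, 4.6699)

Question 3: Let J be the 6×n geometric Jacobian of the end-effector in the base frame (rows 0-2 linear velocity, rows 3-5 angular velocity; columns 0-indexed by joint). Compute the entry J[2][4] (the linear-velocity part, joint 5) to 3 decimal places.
axis z_4 = (-0.8660,-0.5000,0.0000); lever o_n−o_4 = (-0.4821,-3.1651,-4.3301)
cross product → J_v[:, 4] = (2.1651,-3.7500,2.5000)
J_ω[:, 4] = z_4
entry J[2][4] = 2.5000

2.500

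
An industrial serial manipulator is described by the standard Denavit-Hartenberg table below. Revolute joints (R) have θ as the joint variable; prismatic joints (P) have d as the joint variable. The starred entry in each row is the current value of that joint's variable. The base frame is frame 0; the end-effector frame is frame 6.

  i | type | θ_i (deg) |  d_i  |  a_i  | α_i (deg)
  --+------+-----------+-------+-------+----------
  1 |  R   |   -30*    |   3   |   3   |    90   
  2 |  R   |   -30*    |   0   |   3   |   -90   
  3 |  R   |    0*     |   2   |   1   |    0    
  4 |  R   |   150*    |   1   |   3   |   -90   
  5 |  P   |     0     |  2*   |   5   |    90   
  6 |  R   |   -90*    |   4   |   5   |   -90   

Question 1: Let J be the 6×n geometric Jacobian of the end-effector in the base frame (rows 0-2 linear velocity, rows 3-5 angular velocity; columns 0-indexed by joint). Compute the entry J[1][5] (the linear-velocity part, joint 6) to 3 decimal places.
4.040

axis z_5 = (0.4330,-0.2500,0.8660); lever o_n−o_5 = (5.7721,1.6675,2.2141)
cross product → J_v[:, 5] = (-1.9976,4.0401,2.1651)
J_ω[:, 5] = z_5
entry J[1][5] = 4.0401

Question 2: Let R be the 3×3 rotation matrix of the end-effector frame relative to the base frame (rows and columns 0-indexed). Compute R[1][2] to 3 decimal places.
0.808

End-effector z-axis (col 2 of R) = (-0.3995,0.8080,0.4330)
R[1][2] = 0.8080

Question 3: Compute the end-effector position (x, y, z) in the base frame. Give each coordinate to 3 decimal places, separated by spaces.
after link 1: o_1 = (2.5981, -1.5000, 3.0000)
after link 2: o_2 = (4.8481, -2.7990, 1.5000)
after link 3: o_3 = (6.4641, -3.7321, 2.7321)
after link 4: o_4 = (5.6986, -1.5580, 4.8971)
after link 5: o_5 = (2.0849, 1.4151, 7.5622)
after link 6: o_6 = (7.8571, 3.0825, 9.7763)

7.857 3.083 9.776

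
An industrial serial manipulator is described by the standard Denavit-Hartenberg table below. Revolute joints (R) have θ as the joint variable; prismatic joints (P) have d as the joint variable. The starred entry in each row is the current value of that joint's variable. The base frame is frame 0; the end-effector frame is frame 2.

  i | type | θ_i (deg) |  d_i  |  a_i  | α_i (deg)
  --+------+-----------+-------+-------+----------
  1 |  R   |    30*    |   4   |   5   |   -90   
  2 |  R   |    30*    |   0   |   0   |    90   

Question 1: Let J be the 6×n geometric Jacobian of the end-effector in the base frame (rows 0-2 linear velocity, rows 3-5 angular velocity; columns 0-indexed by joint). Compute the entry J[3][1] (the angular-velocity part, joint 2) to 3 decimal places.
-0.500

axis z_1 = (-0.5000,0.8660,0.0000); lever o_n−o_1 = (0.0000,0.0000,0.0000)
cross product → J_v[:, 1] = (0.0000,0.0000,-0.0000)
J_ω[:, 1] = z_1
entry J[3][1] = -0.5000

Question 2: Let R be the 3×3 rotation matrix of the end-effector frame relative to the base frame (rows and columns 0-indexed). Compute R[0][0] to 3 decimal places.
End-effector x-axis (col 0 of R) = (0.7500,0.4330,-0.5000)
R[0][0] = 0.7500

0.750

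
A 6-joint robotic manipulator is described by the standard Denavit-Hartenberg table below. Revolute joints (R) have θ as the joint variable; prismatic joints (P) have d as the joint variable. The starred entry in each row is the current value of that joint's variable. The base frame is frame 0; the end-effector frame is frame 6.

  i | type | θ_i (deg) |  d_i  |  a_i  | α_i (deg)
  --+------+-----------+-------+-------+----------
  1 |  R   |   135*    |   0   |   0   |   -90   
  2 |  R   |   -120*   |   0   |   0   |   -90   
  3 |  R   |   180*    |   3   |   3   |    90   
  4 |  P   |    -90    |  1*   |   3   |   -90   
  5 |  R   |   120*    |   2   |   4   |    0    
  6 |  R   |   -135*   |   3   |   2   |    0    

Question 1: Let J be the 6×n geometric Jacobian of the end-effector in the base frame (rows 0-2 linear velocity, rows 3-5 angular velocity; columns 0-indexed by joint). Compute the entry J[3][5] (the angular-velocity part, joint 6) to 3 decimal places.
-0.354

axis z_5 = (-0.3536,0.3536,-0.8660); lever o_n−o_5 = (0.4884,0.2437,-3.5640)
cross product → J_v[:, 5] = (-1.0490,-1.6830,-0.2588)
J_ω[:, 5] = z_5
entry J[3][5] = -0.3536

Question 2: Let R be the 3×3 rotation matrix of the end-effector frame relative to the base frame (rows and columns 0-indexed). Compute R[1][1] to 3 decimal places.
End-effector y-axis (col 1 of R) = (-0.5245,-0.8415,-0.1294)
R[1][1] = -0.8415

-0.842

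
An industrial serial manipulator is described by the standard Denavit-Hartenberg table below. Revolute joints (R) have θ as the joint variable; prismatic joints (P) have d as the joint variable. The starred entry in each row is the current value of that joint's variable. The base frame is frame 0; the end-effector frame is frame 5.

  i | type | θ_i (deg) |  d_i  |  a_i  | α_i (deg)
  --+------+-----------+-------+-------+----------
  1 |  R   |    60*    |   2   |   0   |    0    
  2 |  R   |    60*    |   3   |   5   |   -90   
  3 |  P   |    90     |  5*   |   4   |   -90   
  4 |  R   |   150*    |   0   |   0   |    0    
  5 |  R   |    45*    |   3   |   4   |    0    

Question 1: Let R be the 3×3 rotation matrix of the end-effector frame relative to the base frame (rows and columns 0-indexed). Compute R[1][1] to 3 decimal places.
End-effector y-axis (col 1 of R) = (-0.8365,-0.4830,-0.2588)
R[1][1] = -0.4830

-0.483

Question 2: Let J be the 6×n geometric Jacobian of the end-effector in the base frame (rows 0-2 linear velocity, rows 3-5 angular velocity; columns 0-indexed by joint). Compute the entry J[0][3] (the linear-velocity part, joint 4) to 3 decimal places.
-3.346

axis z_3 = (0.5000,-0.8660,-0.0000); lever o_n−o_3 = (0.6034,-3.1157,3.8637)
cross product → J_v[:, 3] = (-3.3461,-1.9319,-1.0353)
J_ω[:, 3] = z_3
entry J[0][3] = -3.3461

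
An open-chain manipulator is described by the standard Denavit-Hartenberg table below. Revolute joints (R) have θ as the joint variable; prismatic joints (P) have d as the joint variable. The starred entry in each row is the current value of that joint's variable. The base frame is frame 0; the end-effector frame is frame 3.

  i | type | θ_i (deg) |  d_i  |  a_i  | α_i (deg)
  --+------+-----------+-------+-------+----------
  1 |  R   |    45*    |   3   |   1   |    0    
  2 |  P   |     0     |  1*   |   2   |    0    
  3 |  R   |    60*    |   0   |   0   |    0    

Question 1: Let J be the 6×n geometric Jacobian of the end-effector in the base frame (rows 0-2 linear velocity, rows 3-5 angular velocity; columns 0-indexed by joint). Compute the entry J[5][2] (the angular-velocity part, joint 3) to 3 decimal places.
1.000

axis z_2 = (0.0000,0.0000,1.0000); lever o_n−o_2 = (0.0000,0.0000,0.0000)
cross product → J_v[:, 2] = (0.0000,0.0000,0.0000)
J_ω[:, 2] = z_2
entry J[5][2] = 1.0000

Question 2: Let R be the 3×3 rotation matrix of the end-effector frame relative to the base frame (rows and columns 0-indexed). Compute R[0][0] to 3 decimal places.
End-effector x-axis (col 0 of R) = (-0.2588,0.9659,0.0000)
R[0][0] = -0.2588

-0.259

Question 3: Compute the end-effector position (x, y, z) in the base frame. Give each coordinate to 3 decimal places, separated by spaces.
after link 1: o_1 = (0.7071, 0.7071, 3.0000)
after link 2: o_2 = (2.1213, 2.1213, 4.0000)
after link 3: o_3 = (2.1213, 2.1213, 4.0000)

2.121 2.121 4.000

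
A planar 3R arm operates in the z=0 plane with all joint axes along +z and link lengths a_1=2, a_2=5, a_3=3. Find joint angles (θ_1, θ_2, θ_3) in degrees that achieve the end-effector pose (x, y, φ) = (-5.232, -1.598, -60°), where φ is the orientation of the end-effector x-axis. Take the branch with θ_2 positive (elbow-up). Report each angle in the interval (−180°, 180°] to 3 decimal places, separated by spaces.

wrist centre = target − a_3·(cos φ, sin φ) = (-6.7320, 1.0001)
cos θ_2 = (46.3200−2²−5²)/(2·2·5) = 0.8660; θ_2 = 30.0030° (elbow-up)
β = atan2(1.0001,-6.7320) = 171.5502°; ψ = atan2(2.5002,6.3300) = 21.5531°
θ_1 = β − ψ = 149.9971°
θ_3 = φ − θ_1 − θ_2 = 119.9999° (wrapped to (-180°,180°])

149.997 30.003 120.000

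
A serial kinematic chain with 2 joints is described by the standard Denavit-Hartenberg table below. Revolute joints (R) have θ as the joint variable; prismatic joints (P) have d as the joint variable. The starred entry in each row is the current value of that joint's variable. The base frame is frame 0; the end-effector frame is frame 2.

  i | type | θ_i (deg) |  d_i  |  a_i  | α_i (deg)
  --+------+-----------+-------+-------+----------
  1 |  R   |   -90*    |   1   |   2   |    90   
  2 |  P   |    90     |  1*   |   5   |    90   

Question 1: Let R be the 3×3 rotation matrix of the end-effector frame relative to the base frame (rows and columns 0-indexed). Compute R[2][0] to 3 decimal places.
1.000

End-effector x-axis (col 0 of R) = (0.0000,-0.0000,1.0000)
R[2][0] = 1.0000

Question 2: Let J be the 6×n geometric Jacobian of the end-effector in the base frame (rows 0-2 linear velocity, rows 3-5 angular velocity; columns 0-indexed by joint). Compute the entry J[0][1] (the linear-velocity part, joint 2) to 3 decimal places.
-1.000

prismatic axis z_1 = (-1.0000,-0.0000,0.0000)
J_v[:, 1] = z_1; J_ω[:, 1] = (0,0,0)
entry J[0][1] = -1.0000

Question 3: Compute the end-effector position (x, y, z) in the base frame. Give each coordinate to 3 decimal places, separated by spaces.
-1.000 -2.000 6.000

after link 1: o_1 = (0.0000, -2.0000, 1.0000)
after link 2: o_2 = (-1.0000, -2.0000, 6.0000)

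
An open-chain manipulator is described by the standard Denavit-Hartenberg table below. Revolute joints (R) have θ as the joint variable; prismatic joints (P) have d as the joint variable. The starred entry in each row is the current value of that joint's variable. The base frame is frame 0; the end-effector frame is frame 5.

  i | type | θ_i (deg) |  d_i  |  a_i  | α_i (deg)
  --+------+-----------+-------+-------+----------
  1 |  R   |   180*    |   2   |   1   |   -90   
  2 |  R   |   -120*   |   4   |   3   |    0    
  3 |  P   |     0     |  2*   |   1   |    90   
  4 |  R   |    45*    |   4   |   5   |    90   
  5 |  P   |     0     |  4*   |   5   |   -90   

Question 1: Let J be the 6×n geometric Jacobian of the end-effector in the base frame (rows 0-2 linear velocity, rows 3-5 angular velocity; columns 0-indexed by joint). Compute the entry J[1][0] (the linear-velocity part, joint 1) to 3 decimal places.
9.414

axis z_0 = ẑ; lever o_n−o_0 = (9.4138,-10.2426,12.0373)
cross product → J_v[:, 0] = (10.2426,9.4138,-0.0000)
J_ω[:, 0] = z_0
entry J[1][0] = 9.4138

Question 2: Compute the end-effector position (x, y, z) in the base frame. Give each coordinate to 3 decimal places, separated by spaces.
9.414 -10.243 12.037

after link 1: o_1 = (-1.0000, 0.0000, 2.0000)
after link 2: o_2 = (0.5000, -4.0000, 4.5981)
after link 3: o_3 = (1.0000, -6.0000, 5.4641)
after link 4: o_4 = (6.2319, -9.5355, 6.5260)
after link 5: o_5 = (9.4138, -10.2426, 12.0373)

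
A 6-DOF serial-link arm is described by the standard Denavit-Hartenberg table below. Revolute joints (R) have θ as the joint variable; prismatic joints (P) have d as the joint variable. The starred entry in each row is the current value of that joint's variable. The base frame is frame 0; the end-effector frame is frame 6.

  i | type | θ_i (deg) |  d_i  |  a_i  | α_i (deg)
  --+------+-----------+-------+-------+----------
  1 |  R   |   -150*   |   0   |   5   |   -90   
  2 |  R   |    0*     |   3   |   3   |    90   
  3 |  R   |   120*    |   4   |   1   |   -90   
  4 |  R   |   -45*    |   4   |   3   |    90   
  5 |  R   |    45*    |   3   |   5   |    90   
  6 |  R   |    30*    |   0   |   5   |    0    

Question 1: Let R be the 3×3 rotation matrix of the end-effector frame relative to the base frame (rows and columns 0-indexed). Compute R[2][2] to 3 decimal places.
0.500

End-effector z-axis (col 2 of R) = (0.0795,-0.8624,0.5000)
R[2][2] = 0.5000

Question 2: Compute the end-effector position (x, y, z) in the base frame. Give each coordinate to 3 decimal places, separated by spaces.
3.246 0.631 14.675

after link 1: o_1 = (-4.3301, -2.5000, 0.0000)
after link 2: o_2 = (-5.4282, -6.5981, 0.0000)
after link 3: o_3 = (-4.5622, -7.0981, 4.0000)
after link 4: o_4 = (-0.7251, -4.6946, 6.1213)
after link 5: o_5 = (1.3707, -1.8221, 10.7426)
after link 6: o_6 = (3.2457, 0.6309, 14.6755)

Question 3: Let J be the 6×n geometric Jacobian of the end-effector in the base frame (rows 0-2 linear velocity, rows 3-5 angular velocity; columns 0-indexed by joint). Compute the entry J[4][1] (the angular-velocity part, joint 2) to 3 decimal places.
-0.866

axis z_1 = (0.5000,-0.8660,0.0000); lever o_n−o_1 = (7.5758,3.1309,14.6755)
cross product → J_v[:, 1] = (-12.7093,-7.3377,8.1263)
J_ω[:, 1] = z_1
entry J[4][1] = -0.8660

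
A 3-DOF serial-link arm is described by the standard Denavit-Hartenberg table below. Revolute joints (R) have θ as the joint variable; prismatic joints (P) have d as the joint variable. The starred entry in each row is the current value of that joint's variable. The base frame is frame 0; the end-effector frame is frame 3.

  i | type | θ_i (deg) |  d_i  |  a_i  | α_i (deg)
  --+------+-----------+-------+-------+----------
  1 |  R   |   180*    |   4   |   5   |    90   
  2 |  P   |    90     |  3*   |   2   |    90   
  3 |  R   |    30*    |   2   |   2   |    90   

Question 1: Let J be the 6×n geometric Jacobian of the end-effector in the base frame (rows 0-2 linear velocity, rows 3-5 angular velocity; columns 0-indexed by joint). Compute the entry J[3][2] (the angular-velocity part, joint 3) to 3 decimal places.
-1.000

axis z_2 = (-1.0000,0.0000,-0.0000); lever o_n−o_2 = (-2.0000,1.0000,1.7321)
cross product → J_v[:, 2] = (0.0000,1.7321,-1.0000)
J_ω[:, 2] = z_2
entry J[3][2] = -1.0000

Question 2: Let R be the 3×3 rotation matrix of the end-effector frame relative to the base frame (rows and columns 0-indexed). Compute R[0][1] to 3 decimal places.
-1.000

End-effector y-axis (col 1 of R) = (-1.0000,0.0000,-0.0000)
R[0][1] = -1.0000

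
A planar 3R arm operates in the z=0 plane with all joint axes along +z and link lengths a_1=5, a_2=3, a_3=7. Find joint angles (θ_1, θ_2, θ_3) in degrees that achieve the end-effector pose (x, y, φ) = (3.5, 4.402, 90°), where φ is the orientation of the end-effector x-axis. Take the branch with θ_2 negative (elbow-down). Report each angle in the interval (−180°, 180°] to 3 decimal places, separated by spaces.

wrist centre = target − a_3·(cos φ, sin φ) = (3.5000, -2.5980)
cos θ_2 = (18.9996−5²−3²)/(2·5·3) = -0.5000; θ_2 = -120.0009° (elbow-down)
β = atan2(-2.5980,3.5000) = -36.5860°; ψ = atan2(-2.5981,3.5000) = -36.5868°
θ_1 = β − ψ = 0.0009°
θ_3 = φ − θ_1 − θ_2 = -150.0000° (wrapped to (-180°,180°])

0.001 -120.001 -150.000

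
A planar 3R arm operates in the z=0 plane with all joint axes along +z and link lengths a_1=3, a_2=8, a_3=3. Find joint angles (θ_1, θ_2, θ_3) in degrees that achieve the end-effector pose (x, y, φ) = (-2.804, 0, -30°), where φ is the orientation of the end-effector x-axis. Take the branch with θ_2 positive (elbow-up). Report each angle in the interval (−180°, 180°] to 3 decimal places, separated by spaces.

30.006 149.996 149.998

wrist centre = target − a_3·(cos φ, sin φ) = (-5.4021, 1.5000)
cos θ_2 = (31.4324−3²−8²)/(2·3·8) = -0.8660; θ_2 = 149.9961° (elbow-up)
β = atan2(1.5000,-5.4021) = 164.4816°; ψ = atan2(4.0005,-3.9279) = 134.4757°
θ_1 = β − ψ = 30.0058°
θ_3 = φ − θ_1 − θ_2 = 149.9981° (wrapped to (-180°,180°])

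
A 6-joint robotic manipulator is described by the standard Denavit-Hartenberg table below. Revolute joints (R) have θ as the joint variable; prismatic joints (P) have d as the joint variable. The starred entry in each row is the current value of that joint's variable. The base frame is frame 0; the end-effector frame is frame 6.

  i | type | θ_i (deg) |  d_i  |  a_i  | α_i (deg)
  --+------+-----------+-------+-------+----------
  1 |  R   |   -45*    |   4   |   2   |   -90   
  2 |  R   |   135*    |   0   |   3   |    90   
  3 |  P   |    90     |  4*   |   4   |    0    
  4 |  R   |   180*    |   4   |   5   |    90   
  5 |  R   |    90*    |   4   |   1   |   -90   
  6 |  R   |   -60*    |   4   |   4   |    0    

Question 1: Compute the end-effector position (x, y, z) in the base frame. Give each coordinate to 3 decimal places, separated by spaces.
after link 1: o_1 = (1.4142, -1.4142, 4.0000)
after link 2: o_2 = (-0.0858, 0.0858, 1.8787)
after link 3: o_3 = (4.7426, 0.9142, -0.9497)
after link 4: o_4 = (3.2071, -4.6213, -3.7782)
after link 5: o_5 = (5.7071, -7.1213, -1.6569)
after link 6: o_6 = (11.2676, -7.0249, -0.6216)

11.268 -7.025 -0.622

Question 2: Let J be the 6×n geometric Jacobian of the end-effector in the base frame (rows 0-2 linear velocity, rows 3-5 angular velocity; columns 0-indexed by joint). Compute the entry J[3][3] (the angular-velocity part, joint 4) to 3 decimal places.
0.500

axis z_3 = (0.5000,-0.5000,-0.7071); lever o_n−o_3 = (6.5249,-7.9392,0.3282)
cross product → J_v[:, 3] = (-5.7779,-4.7779,-0.7071)
J_ω[:, 3] = z_3
entry J[3][3] = 0.5000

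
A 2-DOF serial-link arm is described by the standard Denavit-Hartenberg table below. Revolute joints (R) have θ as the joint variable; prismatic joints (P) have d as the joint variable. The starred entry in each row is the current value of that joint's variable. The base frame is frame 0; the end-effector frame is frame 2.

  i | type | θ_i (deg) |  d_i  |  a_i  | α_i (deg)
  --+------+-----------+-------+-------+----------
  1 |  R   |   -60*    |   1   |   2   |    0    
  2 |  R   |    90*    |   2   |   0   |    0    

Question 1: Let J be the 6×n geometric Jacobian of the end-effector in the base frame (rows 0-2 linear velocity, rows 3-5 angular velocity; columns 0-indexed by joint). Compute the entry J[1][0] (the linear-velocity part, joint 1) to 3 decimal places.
axis z_0 = ẑ; lever o_n−o_0 = (1.0000,-1.7321,3.0000)
cross product → J_v[:, 0] = (1.7321,1.0000,-0.0000)
J_ω[:, 0] = z_0
entry J[1][0] = 1.0000

1.000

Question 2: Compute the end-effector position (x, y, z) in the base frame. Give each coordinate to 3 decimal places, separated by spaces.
after link 1: o_1 = (1.0000, -1.7321, 1.0000)
after link 2: o_2 = (1.0000, -1.7321, 3.0000)

1.000 -1.732 3.000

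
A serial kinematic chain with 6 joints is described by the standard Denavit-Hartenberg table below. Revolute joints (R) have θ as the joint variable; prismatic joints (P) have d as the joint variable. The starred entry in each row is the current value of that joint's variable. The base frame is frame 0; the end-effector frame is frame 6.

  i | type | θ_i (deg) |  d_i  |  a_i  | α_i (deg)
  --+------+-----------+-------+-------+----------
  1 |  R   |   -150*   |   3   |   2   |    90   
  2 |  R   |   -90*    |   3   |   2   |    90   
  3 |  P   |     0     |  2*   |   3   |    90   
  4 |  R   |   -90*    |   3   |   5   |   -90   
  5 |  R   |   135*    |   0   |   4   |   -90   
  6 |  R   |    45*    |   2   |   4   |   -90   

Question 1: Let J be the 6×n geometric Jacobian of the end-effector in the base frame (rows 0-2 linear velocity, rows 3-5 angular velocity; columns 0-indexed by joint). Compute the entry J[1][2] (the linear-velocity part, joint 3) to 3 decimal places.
prismatic axis z_2 = (0.8660,0.5000,-0.0000)
J_v[:, 2] = z_2; J_ω[:, 2] = (0,0,0)
entry J[1][2] = 0.5000

0.500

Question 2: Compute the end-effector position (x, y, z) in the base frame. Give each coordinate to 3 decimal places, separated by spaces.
after link 1: o_1 = (-1.7321, -1.0000, 3.0000)
after link 2: o_2 = (-3.2321, 1.5981, 1.0000)
after link 3: o_3 = (-1.5000, 2.5981, -2.0000)
after link 4: o_4 = (-4.3301, -2.5000, -2.0000)
after link 5: o_5 = (-3.2949, 1.3637, -2.0000)
after link 6: o_6 = (-0.6309, 3.5781, 0.8284)

-0.631 3.578 0.828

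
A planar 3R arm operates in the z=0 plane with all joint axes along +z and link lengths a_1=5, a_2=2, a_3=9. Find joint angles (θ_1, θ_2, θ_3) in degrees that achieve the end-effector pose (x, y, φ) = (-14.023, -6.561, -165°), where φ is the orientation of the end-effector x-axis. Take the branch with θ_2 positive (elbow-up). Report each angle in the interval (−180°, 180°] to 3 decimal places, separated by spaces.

wrist centre = target − a_3·(cos φ, sin φ) = (-5.3297, -4.2316)
cos θ_2 = (46.3120−5²−2²)/(2·5·2) = 0.8656; θ_2 = 30.0485° (elbow-up)
β = atan2(-4.2316,-5.3297) = -141.5513°; ψ = atan2(1.0015,6.7312) = 8.4624°
θ_1 = β − ψ = -150.0136°
θ_3 = φ − θ_1 − θ_2 = -45.0349° (wrapped to (-180°,180°])

-150.014 30.049 -45.035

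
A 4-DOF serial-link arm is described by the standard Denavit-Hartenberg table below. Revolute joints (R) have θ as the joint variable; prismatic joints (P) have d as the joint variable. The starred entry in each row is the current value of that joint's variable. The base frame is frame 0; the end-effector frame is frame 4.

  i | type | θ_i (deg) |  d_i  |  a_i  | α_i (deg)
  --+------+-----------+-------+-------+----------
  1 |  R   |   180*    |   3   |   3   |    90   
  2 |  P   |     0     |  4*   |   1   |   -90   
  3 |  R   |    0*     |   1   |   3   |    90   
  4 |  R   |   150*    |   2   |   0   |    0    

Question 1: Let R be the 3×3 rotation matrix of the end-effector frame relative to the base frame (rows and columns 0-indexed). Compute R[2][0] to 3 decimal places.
0.500

End-effector x-axis (col 0 of R) = (0.8660,-0.0000,0.5000)
R[2][0] = 0.5000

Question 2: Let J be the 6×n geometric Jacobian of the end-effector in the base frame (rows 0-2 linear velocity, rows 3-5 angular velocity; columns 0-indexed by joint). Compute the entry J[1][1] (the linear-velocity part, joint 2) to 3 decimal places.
prismatic axis z_1 = (0.0000,1.0000,0.0000)
J_v[:, 1] = z_1; J_ω[:, 1] = (0,0,0)
entry J[1][1] = 1.0000

1.000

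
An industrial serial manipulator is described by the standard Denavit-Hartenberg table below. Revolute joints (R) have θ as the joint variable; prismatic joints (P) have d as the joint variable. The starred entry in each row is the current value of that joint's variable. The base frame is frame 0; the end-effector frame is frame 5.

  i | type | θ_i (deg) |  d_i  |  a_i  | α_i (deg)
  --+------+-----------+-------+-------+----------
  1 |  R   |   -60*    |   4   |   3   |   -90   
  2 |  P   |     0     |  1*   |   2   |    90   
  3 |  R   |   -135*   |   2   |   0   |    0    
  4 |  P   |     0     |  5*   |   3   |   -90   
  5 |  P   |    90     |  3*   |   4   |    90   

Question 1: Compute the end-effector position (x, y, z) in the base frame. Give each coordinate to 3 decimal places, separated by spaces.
-0.308 -5.951 7.000

after link 1: o_1 = (1.5000, -2.5981, 4.0000)
after link 2: o_2 = (3.3660, -3.8301, 4.0000)
after link 3: o_3 = (3.3660, -3.8301, 6.0000)
after link 4: o_4 = (0.4682, -3.0537, 11.0000)
after link 5: o_5 = (-0.3082, -5.9514, 7.0000)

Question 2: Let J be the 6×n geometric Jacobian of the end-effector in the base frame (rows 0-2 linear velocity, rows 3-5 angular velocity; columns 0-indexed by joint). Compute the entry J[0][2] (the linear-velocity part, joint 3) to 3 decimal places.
2.121

axis z_2 = (0.0000,0.0000,1.0000); lever o_n−o_2 = (-3.6742,-2.1213,3.0000)
cross product → J_v[:, 2] = (2.1213,-3.6742,0.0000)
J_ω[:, 2] = z_2
entry J[0][2] = 2.1213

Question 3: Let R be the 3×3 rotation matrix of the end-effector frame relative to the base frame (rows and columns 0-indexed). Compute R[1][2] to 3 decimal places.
End-effector z-axis (col 2 of R) = (-0.9659,0.2588,0.0000)
R[1][2] = 0.2588

0.259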